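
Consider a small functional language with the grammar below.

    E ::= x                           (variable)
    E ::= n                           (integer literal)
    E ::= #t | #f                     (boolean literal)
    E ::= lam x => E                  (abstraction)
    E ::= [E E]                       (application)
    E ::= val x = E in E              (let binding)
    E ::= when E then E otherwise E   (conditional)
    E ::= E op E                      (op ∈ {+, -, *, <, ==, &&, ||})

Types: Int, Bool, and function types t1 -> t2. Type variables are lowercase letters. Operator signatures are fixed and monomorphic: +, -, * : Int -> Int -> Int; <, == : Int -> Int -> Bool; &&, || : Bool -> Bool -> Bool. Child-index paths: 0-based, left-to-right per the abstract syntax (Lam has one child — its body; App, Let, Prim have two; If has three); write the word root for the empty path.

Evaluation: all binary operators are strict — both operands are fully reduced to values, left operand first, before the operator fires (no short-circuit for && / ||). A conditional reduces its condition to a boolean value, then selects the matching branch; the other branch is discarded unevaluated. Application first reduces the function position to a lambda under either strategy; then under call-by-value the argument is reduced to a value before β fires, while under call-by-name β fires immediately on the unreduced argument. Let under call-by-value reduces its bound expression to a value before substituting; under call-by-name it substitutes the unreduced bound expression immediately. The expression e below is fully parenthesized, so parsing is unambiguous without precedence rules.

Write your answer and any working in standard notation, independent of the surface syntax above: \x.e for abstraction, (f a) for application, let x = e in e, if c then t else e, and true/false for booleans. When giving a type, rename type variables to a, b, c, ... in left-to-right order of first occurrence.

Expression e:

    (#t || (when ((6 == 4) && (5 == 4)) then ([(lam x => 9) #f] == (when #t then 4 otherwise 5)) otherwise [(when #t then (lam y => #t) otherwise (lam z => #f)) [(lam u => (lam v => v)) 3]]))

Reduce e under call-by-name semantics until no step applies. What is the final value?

Answer: true

Derivation:
step 0: (true || (if ((6 == 4) && (5 == 4)) then (((\x.9) false) == (if true then 4 else 5)) else ((if true then (\y.true) else (\z.false)) ((\u.(\v.v)) 3))))
step 1: [delta@1.0.0] (true || (if (false && (5 == 4)) then (((\x.9) false) == (if true then 4 else 5)) else ((if true then (\y.true) else (\z.false)) ((\u.(\v.v)) 3))))
step 2: [delta@1.0.1] (true || (if (false && false) then (((\x.9) false) == (if true then 4 else 5)) else ((if true then (\y.true) else (\z.false)) ((\u.(\v.v)) 3))))
step 3: [delta@1.0] (true || (if false then (((\x.9) false) == (if true then 4 else 5)) else ((if true then (\y.true) else (\z.false)) ((\u.(\v.v)) 3))))
step 4: [if@1] (true || ((if true then (\y.true) else (\z.false)) ((\u.(\v.v)) 3)))
step 5: [if@1.0] (true || ((\y.true) ((\u.(\v.v)) 3)))
step 6: [beta@1] (true || true)
step 7: [delta@root] true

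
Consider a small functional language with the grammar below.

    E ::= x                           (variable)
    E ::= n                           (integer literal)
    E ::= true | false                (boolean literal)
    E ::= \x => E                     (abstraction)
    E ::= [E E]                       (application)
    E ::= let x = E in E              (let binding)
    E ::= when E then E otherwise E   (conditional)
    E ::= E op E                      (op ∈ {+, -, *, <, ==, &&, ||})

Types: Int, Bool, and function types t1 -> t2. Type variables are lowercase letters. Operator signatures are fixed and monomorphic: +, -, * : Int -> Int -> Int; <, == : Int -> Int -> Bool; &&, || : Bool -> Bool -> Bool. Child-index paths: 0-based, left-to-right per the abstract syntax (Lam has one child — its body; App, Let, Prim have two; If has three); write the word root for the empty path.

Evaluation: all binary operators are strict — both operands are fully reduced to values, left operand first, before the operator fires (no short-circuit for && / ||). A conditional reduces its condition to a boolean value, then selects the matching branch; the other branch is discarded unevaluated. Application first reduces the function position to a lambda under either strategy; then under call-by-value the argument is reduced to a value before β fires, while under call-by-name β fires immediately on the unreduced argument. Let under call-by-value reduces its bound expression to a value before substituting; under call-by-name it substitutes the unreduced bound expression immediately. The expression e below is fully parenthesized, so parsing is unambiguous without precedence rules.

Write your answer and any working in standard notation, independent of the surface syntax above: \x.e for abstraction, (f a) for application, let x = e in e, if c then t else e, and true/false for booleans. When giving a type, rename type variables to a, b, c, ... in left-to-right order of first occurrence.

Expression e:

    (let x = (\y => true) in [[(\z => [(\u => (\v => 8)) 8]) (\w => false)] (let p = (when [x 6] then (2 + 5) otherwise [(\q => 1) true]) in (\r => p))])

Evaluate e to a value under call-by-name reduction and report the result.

Answer: 8

Derivation:
step 0: (let x = (\y.true) in (((\z.((\u.(\v.8)) 8)) (\w.false)) (let p = (if (x 6) then (2 + 5) else ((\q.1) true)) in (\r.p))))
step 1: [let@root] (((\z.((\u.(\v.8)) 8)) (\w.false)) (let p = (if ((\y.true) 6) then (2 + 5) else ((\q.1) true)) in (\r.p)))
step 2: [beta@0] (((\u.(\v.8)) 8) (let p = (if ((\y.true) 6) then (2 + 5) else ((\q.1) true)) in (\r.p)))
step 3: [beta@0] ((\v.8) (let p = (if ((\y.true) 6) then (2 + 5) else ((\q.1) true)) in (\r.p)))
step 4: [beta@root] 8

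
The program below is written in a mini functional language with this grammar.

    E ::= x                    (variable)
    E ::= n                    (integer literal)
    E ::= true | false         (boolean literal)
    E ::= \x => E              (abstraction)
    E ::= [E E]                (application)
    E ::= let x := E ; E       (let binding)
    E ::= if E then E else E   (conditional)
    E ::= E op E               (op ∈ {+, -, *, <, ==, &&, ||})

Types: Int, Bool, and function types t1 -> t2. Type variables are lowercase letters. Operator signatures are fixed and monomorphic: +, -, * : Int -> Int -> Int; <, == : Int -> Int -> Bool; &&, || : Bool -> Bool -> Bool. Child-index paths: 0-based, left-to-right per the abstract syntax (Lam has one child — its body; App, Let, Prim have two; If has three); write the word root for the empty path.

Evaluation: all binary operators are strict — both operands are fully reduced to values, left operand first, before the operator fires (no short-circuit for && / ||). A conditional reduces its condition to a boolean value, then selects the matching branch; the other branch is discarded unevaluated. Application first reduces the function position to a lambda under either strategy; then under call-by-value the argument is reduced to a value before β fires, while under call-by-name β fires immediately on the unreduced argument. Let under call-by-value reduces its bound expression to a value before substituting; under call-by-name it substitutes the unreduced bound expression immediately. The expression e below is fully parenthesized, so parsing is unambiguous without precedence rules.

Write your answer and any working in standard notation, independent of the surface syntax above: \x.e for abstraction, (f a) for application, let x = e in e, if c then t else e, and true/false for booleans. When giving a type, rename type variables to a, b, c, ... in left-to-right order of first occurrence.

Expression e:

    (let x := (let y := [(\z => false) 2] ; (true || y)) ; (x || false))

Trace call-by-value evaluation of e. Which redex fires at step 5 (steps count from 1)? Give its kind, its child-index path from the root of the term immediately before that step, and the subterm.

Answer: delta at root : (true || false)

Working:
step 0: (let x = (let y = ((\z.false) 2) in (true || y)) in (x || false))
step 1: [beta@0.0] (let x = (let y = false in (true || y)) in (x || false))
step 2: [let@0] (let x = (true || false) in (x || false))
step 3: [delta@0] (let x = true in (x || false))
step 4: [let@root] (true || false)
step 5: [delta@root] true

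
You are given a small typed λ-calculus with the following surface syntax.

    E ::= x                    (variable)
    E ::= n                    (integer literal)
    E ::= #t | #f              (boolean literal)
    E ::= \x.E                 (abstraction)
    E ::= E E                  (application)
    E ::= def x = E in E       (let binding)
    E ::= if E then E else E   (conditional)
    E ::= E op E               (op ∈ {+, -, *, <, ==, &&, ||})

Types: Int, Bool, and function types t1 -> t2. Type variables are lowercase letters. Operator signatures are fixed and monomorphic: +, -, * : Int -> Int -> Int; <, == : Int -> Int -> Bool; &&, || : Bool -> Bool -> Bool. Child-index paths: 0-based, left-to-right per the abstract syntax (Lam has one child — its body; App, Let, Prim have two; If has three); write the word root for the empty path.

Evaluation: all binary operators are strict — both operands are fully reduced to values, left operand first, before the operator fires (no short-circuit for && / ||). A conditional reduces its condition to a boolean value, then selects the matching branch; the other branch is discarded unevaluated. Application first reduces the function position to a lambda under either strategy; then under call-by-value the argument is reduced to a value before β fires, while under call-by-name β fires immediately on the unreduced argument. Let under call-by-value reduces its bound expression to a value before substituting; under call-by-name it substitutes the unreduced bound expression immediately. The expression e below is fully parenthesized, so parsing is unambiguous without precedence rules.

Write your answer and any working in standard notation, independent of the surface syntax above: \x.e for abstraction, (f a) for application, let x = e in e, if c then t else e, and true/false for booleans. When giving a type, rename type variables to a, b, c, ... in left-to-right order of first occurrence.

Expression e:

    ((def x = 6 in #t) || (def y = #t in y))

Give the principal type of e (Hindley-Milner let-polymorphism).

Answer: Bool

Derivation:
let x : Int
  unify Bool ~ Bool
let y : Bool
y : Bool
  unify Bool ~ Bool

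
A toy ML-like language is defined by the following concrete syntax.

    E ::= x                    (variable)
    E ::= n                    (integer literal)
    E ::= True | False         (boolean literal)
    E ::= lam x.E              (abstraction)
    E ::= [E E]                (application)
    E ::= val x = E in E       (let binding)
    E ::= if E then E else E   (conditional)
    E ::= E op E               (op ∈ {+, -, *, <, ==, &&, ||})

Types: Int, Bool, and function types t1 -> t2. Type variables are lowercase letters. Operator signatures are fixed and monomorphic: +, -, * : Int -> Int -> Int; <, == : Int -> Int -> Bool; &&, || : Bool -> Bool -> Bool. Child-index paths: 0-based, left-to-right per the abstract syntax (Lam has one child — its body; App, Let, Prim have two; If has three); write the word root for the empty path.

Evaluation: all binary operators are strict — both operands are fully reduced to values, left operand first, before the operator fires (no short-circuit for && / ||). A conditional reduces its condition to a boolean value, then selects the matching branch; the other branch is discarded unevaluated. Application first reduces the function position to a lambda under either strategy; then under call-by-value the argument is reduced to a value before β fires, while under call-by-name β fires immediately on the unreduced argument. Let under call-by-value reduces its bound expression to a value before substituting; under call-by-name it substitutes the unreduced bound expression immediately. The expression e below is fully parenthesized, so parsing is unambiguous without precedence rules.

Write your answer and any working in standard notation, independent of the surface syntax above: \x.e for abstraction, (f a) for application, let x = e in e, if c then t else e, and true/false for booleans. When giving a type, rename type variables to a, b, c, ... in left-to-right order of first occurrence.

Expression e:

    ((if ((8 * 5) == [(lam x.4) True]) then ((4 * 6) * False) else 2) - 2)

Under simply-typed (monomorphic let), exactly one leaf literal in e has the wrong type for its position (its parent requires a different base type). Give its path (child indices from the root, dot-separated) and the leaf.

Trace:
  unify Int ~ Int
  unify Int ~ Int
  unify Int ~ Int
\x._ : a -> Int
  unify a -> Int ~ Bool -> b
  unify a ~ Bool
  unify Int ~ b
_ _ : Int
  unify Int ~ Int
  unify Bool ~ Bool
  unify Int ~ Int
  unify Int ~ Int
  unify Int ~ Int
  unify Bool ~ Int
  FAIL: mismatch Bool ~ Int

Answer: 0.1.1 : false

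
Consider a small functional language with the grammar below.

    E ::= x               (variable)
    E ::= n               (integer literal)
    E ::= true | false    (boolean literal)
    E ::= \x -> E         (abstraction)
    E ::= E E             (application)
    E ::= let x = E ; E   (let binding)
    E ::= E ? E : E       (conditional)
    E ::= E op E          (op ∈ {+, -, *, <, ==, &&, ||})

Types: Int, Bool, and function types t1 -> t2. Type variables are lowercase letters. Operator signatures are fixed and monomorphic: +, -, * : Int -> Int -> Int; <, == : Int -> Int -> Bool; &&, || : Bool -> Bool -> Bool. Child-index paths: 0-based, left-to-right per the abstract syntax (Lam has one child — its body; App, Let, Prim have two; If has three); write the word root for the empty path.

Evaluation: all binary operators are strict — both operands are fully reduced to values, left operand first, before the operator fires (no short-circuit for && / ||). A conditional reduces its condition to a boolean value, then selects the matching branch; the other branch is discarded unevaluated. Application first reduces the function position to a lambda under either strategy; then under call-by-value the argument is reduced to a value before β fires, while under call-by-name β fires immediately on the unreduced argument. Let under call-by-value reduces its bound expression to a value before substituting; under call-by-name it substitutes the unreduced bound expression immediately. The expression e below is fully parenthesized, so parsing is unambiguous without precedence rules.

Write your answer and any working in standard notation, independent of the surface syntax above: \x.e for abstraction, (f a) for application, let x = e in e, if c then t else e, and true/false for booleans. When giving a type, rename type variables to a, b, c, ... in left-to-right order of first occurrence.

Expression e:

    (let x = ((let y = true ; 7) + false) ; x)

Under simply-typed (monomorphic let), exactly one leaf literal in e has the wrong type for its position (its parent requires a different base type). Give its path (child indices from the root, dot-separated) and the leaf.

Answer: 0.1 : false

Derivation:
let y : Bool
  unify Int ~ Int
  unify Bool ~ Int
  FAIL: mismatch Bool ~ Int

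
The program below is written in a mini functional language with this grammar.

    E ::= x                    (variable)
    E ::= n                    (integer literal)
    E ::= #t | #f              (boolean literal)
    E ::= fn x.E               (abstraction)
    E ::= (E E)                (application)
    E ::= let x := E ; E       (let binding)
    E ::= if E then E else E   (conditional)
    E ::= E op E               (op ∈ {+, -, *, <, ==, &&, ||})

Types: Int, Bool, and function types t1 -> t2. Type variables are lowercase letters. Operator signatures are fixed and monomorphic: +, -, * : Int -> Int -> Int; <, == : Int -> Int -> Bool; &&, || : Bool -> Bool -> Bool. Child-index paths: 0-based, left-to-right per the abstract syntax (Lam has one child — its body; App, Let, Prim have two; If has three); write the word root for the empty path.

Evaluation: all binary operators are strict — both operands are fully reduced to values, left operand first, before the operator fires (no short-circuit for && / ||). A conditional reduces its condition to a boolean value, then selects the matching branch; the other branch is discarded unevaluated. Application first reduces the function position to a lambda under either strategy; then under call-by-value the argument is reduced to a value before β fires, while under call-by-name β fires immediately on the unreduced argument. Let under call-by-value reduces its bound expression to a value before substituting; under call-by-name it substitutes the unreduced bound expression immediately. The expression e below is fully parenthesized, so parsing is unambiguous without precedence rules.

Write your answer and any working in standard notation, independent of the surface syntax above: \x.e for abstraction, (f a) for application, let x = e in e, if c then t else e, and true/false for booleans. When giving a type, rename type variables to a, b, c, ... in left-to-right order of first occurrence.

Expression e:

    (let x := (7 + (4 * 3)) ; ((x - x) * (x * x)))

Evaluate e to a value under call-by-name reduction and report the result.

Answer: 0

Derivation:
step 0: (let x = (7 + (4 * 3)) in ((x - x) * (x * x)))
step 1: [let@root] (((7 + (4 * 3)) - (7 + (4 * 3))) * ((7 + (4 * 3)) * (7 + (4 * 3))))
step 2: [delta@0.0.1] (((7 + 12) - (7 + (4 * 3))) * ((7 + (4 * 3)) * (7 + (4 * 3))))
step 3: [delta@0.0] ((19 - (7 + (4 * 3))) * ((7 + (4 * 3)) * (7 + (4 * 3))))
step 4: [delta@0.1.1] ((19 - (7 + 12)) * ((7 + (4 * 3)) * (7 + (4 * 3))))
step 5: [delta@0.1] ((19 - 19) * ((7 + (4 * 3)) * (7 + (4 * 3))))
step 6: [delta@0] (0 * ((7 + (4 * 3)) * (7 + (4 * 3))))
step 7: [delta@1.0.1] (0 * ((7 + 12) * (7 + (4 * 3))))
step 8: [delta@1.0] (0 * (19 * (7 + (4 * 3))))
step 9: [delta@1.1.1] (0 * (19 * (7 + 12)))
step 10: [delta@1.1] (0 * (19 * 19))
step 11: [delta@1] (0 * 361)
step 12: [delta@root] 0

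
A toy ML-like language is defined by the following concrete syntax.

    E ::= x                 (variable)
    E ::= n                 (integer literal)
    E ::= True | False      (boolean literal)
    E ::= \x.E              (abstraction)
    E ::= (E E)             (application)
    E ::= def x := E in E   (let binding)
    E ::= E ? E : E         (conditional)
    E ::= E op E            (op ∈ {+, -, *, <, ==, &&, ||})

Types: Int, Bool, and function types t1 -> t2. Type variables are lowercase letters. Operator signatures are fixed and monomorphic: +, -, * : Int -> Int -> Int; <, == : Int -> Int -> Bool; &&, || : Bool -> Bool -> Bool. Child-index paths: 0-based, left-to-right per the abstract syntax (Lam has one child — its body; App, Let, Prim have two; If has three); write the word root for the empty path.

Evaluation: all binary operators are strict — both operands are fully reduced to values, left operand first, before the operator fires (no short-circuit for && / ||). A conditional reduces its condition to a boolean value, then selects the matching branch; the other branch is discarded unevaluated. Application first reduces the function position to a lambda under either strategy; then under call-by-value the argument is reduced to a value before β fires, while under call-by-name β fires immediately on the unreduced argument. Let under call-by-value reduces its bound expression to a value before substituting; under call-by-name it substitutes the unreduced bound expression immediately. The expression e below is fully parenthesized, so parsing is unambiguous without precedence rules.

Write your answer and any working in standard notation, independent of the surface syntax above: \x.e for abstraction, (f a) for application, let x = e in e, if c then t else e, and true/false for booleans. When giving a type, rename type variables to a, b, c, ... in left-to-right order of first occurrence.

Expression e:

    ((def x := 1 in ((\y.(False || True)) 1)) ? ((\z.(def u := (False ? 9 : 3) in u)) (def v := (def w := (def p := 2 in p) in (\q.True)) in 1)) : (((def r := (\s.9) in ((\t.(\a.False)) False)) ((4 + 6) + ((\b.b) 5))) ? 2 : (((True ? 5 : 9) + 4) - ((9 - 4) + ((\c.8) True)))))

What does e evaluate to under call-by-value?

Working:
step 0: (if (let x = 1 in ((\y.(false || true)) 1)) then ((\z.(let u = (if false then 9 else 3) in u)) (let v = (let w = (let p = 2 in p) in (\q.true)) in 1)) else (if ((let r = (\s.9) in ((\t.(\a.false)) false)) ((4 + 6) + ((\b.b) 5))) then 2 else (((if true then 5 else 9) + 4) - ((9 - 4) + ((\c.8) true)))))
step 1: [let@0] (if ((\y.(false || true)) 1) then ((\z.(let u = (if false then 9 else 3) in u)) (let v = (let w = (let p = 2 in p) in (\q.true)) in 1)) else (if ((let r = (\s.9) in ((\t.(\a.false)) false)) ((4 + 6) + ((\b.b) 5))) then 2 else (((if true then 5 else 9) + 4) - ((9 - 4) + ((\c.8) true)))))
step 2: [beta@0] (if (false || true) then ((\z.(let u = (if false then 9 else 3) in u)) (let v = (let w = (let p = 2 in p) in (\q.true)) in 1)) else (if ((let r = (\s.9) in ((\t.(\a.false)) false)) ((4 + 6) + ((\b.b) 5))) then 2 else (((if true then 5 else 9) + 4) - ((9 - 4) + ((\c.8) true)))))
step 3: [delta@0] (if true then ((\z.(let u = (if false then 9 else 3) in u)) (let v = (let w = (let p = 2 in p) in (\q.true)) in 1)) else (if ((let r = (\s.9) in ((\t.(\a.false)) false)) ((4 + 6) + ((\b.b) 5))) then 2 else (((if true then 5 else 9) + 4) - ((9 - 4) + ((\c.8) true)))))
step 4: [if@root] ((\z.(let u = (if false then 9 else 3) in u)) (let v = (let w = (let p = 2 in p) in (\q.true)) in 1))
step 5: [let@1.0.0] ((\z.(let u = (if false then 9 else 3) in u)) (let v = (let w = 2 in (\q.true)) in 1))
step 6: [let@1.0] ((\z.(let u = (if false then 9 else 3) in u)) (let v = (\q.true) in 1))
step 7: [let@1] ((\z.(let u = (if false then 9 else 3) in u)) 1)
step 8: [beta@root] (let u = (if false then 9 else 3) in u)
step 9: [if@0] (let u = 3 in u)
step 10: [let@root] 3

Answer: 3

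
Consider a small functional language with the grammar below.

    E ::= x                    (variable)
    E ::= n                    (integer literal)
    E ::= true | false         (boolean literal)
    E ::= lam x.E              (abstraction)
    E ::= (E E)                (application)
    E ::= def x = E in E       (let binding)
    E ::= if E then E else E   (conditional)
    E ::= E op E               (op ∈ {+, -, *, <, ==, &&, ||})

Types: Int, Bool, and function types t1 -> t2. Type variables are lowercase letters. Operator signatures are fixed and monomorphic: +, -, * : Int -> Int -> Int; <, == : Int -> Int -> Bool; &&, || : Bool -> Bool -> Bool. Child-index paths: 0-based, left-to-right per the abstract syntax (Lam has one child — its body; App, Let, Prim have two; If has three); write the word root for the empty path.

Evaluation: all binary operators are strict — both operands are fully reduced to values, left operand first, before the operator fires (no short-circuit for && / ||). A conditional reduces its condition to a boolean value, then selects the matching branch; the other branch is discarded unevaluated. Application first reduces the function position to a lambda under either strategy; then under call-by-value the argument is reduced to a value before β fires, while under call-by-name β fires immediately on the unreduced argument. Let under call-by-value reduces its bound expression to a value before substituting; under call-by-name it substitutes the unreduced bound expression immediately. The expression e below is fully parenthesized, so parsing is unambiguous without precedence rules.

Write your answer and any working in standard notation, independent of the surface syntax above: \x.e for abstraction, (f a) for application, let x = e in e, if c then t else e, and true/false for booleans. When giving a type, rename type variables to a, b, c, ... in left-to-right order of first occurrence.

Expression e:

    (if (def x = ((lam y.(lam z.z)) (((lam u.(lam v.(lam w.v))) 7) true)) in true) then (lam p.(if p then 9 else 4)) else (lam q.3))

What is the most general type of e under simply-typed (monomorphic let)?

Answer: Bool -> Int

Trace:
z : b
\z._ : b -> b
\y._ : a -> b -> b
v : d
\w._ : e -> d
\v._ : d -> e -> d
\u._ : c -> d -> e -> d
  unify c -> d -> e -> d ~ Int -> f
  unify c ~ Int
  unify d -> e -> d ~ f
_ _ : d -> e -> d
  unify d -> e -> d ~ Bool -> g
  unify d ~ Bool
  unify e -> Bool ~ g
_ _ : e -> Bool
  unify a -> b -> b ~ (e -> Bool) -> h
  unify a ~ e -> Bool
  unify b -> b ~ h
_ _ : b -> b
let x : b -> b
  unify Bool ~ Bool
p : i
  unify i ~ Bool
  unify Int ~ Int
\p._ : Bool -> Int
\q._ : j -> Int
  unify Bool -> Int ~ j -> Int
  unify Bool ~ j
  unify Int ~ Int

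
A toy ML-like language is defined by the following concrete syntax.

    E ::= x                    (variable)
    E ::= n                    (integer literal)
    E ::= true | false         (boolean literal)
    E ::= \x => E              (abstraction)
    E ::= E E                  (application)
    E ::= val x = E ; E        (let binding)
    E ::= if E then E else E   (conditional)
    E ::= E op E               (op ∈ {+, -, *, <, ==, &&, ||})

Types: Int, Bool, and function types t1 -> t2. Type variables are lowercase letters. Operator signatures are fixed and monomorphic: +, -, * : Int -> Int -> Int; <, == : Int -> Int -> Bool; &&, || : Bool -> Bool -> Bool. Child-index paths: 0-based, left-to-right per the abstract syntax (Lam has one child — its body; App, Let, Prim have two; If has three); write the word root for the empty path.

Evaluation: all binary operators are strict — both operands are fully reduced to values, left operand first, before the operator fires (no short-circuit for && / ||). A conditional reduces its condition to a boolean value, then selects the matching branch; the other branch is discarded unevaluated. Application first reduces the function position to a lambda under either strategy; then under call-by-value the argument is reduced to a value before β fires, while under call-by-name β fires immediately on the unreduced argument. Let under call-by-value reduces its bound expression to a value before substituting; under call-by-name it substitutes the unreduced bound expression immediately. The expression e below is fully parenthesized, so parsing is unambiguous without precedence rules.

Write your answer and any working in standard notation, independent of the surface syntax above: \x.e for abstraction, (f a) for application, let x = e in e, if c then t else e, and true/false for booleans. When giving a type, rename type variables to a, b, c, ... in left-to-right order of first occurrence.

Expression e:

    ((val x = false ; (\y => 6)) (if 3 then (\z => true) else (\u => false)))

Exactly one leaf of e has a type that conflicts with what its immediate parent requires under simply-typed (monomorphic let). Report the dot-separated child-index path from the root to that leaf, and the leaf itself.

Working:
let x : Bool
\y._ : a -> Int
  unify Int ~ Bool
  FAIL: mismatch Int ~ Bool

Answer: 1.0 : 3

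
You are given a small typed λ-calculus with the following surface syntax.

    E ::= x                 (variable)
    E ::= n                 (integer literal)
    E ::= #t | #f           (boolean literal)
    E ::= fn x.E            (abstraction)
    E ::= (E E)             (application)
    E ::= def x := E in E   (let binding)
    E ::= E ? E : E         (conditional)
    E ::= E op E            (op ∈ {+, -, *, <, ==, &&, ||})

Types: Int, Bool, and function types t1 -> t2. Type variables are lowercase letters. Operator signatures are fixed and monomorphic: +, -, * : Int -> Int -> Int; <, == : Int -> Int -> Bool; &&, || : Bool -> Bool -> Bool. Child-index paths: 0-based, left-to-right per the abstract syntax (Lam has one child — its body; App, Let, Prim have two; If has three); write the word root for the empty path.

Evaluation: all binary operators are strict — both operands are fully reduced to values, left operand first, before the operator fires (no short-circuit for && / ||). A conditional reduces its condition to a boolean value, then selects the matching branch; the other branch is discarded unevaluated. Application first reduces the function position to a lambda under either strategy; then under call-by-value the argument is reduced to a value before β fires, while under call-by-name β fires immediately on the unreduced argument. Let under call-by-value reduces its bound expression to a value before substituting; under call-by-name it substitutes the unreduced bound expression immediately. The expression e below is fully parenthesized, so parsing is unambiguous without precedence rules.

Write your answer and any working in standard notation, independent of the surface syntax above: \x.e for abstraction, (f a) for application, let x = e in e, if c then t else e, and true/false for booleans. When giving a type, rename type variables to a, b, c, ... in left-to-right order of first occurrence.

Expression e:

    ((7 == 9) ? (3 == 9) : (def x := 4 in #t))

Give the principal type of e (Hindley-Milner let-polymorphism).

Answer: Bool

Derivation:
  unify Int ~ Int
  unify Int ~ Int
  unify Bool ~ Bool
  unify Int ~ Int
  unify Int ~ Int
let x : Int
  unify Bool ~ Bool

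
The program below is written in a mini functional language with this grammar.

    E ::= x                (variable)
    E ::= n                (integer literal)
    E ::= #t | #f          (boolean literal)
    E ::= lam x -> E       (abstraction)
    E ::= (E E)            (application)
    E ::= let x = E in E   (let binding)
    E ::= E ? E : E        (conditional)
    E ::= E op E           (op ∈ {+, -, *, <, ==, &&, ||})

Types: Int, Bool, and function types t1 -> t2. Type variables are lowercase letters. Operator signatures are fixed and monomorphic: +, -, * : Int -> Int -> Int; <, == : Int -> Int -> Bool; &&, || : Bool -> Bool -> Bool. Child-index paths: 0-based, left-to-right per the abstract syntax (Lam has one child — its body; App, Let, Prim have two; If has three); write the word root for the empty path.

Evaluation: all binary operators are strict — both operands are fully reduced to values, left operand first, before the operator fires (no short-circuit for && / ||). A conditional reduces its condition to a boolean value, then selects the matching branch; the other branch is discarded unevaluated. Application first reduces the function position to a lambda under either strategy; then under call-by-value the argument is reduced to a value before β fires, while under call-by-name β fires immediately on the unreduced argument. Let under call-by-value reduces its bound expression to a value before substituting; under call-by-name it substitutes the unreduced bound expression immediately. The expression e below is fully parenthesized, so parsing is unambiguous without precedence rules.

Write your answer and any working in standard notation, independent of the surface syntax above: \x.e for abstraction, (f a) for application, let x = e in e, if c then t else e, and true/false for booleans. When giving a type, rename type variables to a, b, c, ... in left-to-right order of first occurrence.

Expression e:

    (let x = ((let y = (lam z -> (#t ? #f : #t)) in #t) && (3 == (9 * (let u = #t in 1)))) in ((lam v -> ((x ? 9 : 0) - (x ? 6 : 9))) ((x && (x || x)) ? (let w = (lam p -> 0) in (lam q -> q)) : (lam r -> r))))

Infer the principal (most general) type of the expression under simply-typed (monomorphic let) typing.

Trace:
  unify Bool ~ Bool
  unify Bool ~ Bool
\z._ : a -> Bool
let y : a -> Bool
  unify Bool ~ Bool
  unify Int ~ Int
  unify Int ~ Int
let u : Bool
  unify Int ~ Int
  unify Int ~ Int
  unify Bool ~ Bool
let x : Bool
x : Bool
  unify Bool ~ Bool
  unify Int ~ Int
  unify Int ~ Int
x : Bool
  unify Bool ~ Bool
  unify Int ~ Int
  unify Int ~ Int
\v._ : b -> Int
x : Bool
  unify Bool ~ Bool
x : Bool
  unify Bool ~ Bool
x : Bool
  unify Bool ~ Bool
  unify Bool ~ Bool
  unify Bool ~ Bool
\p._ : c -> Int
let w : c -> Int
q : d
\q._ : d -> d
r : e
\r._ : e -> e
  unify d -> d ~ e -> e
  unify d ~ e
  unify e ~ e
  unify b -> Int ~ (e -> e) -> f
  unify b ~ e -> e
  unify Int ~ f
_ _ : Int

Answer: Int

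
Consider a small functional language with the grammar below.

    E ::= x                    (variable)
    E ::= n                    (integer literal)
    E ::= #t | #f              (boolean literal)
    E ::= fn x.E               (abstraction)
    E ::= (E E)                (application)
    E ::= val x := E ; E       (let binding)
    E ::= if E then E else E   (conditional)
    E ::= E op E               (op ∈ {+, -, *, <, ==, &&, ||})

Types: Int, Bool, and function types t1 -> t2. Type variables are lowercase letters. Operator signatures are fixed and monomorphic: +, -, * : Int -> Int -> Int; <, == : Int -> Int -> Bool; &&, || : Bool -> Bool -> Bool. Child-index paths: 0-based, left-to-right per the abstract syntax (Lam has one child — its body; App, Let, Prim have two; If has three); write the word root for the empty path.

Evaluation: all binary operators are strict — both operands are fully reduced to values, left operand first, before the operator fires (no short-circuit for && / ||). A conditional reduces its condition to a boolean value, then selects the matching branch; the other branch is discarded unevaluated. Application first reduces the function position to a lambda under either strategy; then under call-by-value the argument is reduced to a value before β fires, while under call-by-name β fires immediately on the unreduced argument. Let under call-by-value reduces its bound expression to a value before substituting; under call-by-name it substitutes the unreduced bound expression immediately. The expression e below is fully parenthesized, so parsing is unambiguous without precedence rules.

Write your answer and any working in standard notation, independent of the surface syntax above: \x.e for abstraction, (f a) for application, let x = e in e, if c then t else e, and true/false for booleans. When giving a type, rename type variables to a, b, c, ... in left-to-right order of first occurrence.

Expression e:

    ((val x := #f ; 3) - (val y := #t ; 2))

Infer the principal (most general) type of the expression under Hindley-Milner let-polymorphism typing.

Answer: Int

Derivation:
let x : Bool
  unify Int ~ Int
let y : Bool
  unify Int ~ Int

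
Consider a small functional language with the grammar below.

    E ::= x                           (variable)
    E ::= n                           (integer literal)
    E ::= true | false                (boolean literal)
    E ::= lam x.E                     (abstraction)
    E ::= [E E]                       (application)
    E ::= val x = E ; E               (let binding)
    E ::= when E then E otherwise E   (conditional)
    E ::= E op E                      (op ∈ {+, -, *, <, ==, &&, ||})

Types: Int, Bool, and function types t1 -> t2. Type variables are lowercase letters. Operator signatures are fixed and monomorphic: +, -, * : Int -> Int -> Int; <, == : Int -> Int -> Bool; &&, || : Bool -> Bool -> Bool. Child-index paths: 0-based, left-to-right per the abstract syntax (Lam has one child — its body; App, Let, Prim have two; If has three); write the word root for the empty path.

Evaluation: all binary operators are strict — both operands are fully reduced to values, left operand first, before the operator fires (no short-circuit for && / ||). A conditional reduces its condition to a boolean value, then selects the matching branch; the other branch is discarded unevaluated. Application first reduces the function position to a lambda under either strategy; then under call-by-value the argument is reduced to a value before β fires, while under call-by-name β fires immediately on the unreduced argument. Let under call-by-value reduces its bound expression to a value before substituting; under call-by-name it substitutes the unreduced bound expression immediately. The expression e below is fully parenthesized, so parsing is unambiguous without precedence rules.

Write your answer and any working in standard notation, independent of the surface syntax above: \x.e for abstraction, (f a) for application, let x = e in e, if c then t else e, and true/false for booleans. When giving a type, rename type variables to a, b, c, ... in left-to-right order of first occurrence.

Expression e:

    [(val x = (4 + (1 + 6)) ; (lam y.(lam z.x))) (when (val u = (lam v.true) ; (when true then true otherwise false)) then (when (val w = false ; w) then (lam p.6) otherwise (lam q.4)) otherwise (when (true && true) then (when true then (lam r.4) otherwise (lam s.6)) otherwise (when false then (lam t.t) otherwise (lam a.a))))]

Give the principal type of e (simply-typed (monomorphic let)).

Answer: a -> Int

Trace:
  unify Int ~ Int
  unify Int ~ Int
  unify Int ~ Int
  unify Int ~ Int
let x : Int
x : Int
\z._ : b -> Int
\y._ : a -> b -> Int
\v._ : c -> Bool
let u : c -> Bool
  unify Bool ~ Bool
  unify Bool ~ Bool
  unify Bool ~ Bool
let w : Bool
w : Bool
  unify Bool ~ Bool
\p._ : d -> Int
\q._ : e -> Int
  unify d -> Int ~ e -> Int
  unify d ~ e
  unify Int ~ Int
  unify Bool ~ Bool
  unify Bool ~ Bool
  unify Bool ~ Bool
  unify Bool ~ Bool
\r._ : f -> Int
\s._ : g -> Int
  unify f -> Int ~ g -> Int
  unify f ~ g
  unify Int ~ Int
  unify Bool ~ Bool
t : h
\t._ : h -> h
a : i
\a._ : i -> i
  unify h -> h ~ i -> i
  unify h ~ i
  unify i ~ i
  unify g -> Int ~ i -> i
  unify g ~ i
  unify Int ~ i
  unify e -> Int ~ Int -> Int
  unify e ~ Int
  unify Int ~ Int
  unify a -> b -> Int ~ (Int -> Int) -> j
  unify a ~ Int -> Int
  unify b -> Int ~ j
_ _ : b -> Int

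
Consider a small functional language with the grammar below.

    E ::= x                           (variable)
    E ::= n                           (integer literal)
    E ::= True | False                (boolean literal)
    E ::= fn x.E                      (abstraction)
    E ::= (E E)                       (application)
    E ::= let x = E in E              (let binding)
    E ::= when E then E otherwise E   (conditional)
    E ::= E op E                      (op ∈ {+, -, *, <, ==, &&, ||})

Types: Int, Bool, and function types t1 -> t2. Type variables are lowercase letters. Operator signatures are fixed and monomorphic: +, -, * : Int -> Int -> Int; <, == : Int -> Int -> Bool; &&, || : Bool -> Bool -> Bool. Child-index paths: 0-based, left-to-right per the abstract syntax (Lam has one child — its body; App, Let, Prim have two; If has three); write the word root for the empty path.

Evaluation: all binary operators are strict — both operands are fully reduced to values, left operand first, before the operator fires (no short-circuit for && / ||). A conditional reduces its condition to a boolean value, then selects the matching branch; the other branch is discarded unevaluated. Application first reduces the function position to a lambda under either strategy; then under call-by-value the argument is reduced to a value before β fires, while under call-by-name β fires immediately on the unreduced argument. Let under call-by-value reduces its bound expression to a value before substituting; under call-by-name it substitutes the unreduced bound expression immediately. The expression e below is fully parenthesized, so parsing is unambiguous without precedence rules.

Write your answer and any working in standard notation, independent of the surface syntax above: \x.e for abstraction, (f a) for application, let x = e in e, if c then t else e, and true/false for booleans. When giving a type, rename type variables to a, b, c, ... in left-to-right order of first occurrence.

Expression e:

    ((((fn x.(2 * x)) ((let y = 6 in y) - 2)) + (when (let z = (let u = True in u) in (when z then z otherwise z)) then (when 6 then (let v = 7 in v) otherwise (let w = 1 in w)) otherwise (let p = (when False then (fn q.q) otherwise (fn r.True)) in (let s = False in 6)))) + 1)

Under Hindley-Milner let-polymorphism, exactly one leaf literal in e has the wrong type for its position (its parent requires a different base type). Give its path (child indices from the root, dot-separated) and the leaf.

Answer: 0.1.1.0 : 6

Derivation:
  unify Int ~ Int
x : a
  unify a ~ Int
\x._ : Int -> Int
let y : Int
y : Int
  unify Int ~ Int
  unify Int ~ Int
  unify Int -> Int ~ Int -> b
  unify Int ~ Int
  unify Int ~ b
_ _ : Int
  unify Int ~ Int
let u : Bool
u : Bool
let z : Bool
z : Bool
  unify Bool ~ Bool
z : Bool
z : Bool
  unify Bool ~ Bool
  unify Bool ~ Bool
  unify Int ~ Bool
  FAIL: mismatch Int ~ Bool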